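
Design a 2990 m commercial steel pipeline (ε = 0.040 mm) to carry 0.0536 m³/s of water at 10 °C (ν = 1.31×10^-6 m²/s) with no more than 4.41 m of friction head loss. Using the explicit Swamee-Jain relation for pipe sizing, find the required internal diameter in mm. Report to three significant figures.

Swamee-Jain (Type III): D = 0.66·[ε^1.25·(LQ²/(gh_f))^4.75 + ν·Q^9.4·(L/(gh_f))^5.2]^0.04
LQ²/(gh_f) = 0.1986; L/(gh_f) = 69.11
Term 1 = ε^1.25·(…)^4.75 = 1.47×10^-9; Term 2 = ν·Q^9.4·(…)^5.2 = 5.46×10^-9
D = 0.66·(1.47×10^-9 + 5.46×10^-9)^0.04 = 0.3113 m = 311 mm
Check: V = 0.704 m/s, Re = 1.67×10^5, f = 0.01707, h_f = 4.14 m ≈ 4.41 m ✓

D ≈ 311 mm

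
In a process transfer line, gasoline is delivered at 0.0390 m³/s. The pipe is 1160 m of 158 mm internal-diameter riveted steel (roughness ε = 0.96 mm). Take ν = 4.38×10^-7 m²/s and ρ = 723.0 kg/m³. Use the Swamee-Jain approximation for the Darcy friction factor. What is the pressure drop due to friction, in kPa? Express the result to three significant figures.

Δp ≈ 341 kPa

V = 4Q/(πD²) = 4·0.0390/(π·0.158²) = 1.989 m/s
Re = VD/ν = 1.989·0.158/4.38×10^-7 = 7.18×10^5 → turbulent
ε/D = 0.96/158 = 0.00608
Swamee-Jain: f = 0.03243
h_f = f(L/D)V²/(2g) = 0.03243·(1160/0.158)·1.989²/(2·9.81) = 48.01 m
Δp = ρg·h_f = 723.0·9.81·48.01 = 340.5 kPa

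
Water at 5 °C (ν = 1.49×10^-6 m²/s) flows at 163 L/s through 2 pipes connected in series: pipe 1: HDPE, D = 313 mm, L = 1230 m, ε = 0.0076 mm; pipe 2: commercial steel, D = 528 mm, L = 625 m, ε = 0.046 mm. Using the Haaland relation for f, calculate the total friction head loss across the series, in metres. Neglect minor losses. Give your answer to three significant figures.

H ≈ 12.7 m

Pipe 1: V = 2.118 m/s, Re = 4.45×10^5, ε/D = 2.43×10^-5, f = 0.01361, h_1 = f(L/D)V²/2g = 12.23 m
Pipe 2: V = 0.7444 m/s, Re = 2.64×10^5, ε/D = 8.71×10^-5, f = 0.01541, h_2 = f(L/D)V²/2g = 0.5152 m
Series → Q common, losses add: H = Σh = 12.75 m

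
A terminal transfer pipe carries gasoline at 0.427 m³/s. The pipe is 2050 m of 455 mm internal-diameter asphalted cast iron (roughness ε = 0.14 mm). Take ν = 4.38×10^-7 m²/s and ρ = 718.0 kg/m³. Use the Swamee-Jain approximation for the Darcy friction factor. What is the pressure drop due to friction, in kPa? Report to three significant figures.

V = 4Q/(πD²) = 4·0.427/(π·0.455²) = 2.626 m/s
Re = VD/ν = 2.626·0.455/4.38×10^-7 = 2.73×10^6 → turbulent
ε/D = 0.14/455 = 3.08×10^-4
Swamee-Jain: f = 0.01536
h_f = f(L/D)V²/(2g) = 0.01536·(2050/0.455)·2.626²/(2·9.81) = 24.33 m
Δp = ρg·h_f = 718.0·9.81·24.33 = 171.4 kPa

Δp ≈ 171 kPa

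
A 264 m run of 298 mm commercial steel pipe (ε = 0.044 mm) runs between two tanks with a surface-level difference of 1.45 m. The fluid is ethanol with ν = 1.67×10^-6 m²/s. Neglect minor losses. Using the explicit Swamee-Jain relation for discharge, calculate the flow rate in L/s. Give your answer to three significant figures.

Q ≈ 98.2 L/s

Swamee-Jain (Type II): Q = -0.965·√(gD⁵h_f/L)·ln[ε/(3.7D) + √(3.17ν²L/(gD³h_f))]
√(gD⁵h_f/L) = √(9.81·0.298⁵·1.45/264) = 0.01125
ε/(3.7D) = 3.99×10^-5; √(3.17ν²L/(gD³h_f)) = 7.87×10^-5
Q = -0.965·0.01125·ln(1.186×10^-4) = 0.09816 m³/s
Check: V = 1.41 m/s, Re = 2.51×10^5, f = 0.01624, h_f = 1.45 m ≈ 1.45 m ✓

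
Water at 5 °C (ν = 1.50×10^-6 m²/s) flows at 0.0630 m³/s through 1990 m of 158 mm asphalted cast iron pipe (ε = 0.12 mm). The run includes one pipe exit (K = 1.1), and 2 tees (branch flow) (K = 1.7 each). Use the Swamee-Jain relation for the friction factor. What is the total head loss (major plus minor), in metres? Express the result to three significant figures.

H_L ≈ 132 m

V = 4Q/(πD²) = 3.213 m/s; V²/2g = 0.5262 m
Re = 3.38×10^5, ε/D = 7.59×10^-4 → f = 0.01956 (Swamee-Jain)
Major: h_f = f(L/D)·V²/2g = 0.01956·12595·0.5262 = 129.6 m
Minor: ΣK = 4.50; h_m = ΣK·V²/2g = 2.368 m
Total H_L = 129.6 + 2.368 = 132.0 m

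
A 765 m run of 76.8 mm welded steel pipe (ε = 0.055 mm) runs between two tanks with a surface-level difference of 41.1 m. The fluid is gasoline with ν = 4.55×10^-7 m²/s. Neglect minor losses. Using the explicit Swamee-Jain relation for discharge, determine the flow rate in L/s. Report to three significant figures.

Swamee-Jain (Type II): Q = -0.965·√(gD⁵h_f/L)·ln[ε/(3.7D) + √(3.17ν²L/(gD³h_f))]
√(gD⁵h_f/L) = √(9.81·0.0768⁵·41.1/765) = 0.001187
ε/(3.7D) = 1.94×10^-4; √(3.17ν²L/(gD³h_f)) = 5.24×10^-5
Q = -0.965·0.001187·ln(2.460×10^-4) = 0.009516 m³/s
Check: V = 2.05 m/s, Re = 3.47×10^5, f = 0.01932, h_f = 41.4 m ≈ 41.1 m ✓

Q ≈ 9.52 L/s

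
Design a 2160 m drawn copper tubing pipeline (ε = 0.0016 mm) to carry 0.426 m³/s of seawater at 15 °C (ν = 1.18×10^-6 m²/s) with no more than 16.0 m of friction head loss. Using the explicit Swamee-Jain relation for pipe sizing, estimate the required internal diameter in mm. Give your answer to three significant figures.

D ≈ 479 mm

Swamee-Jain (Type III): D = 0.66·[ε^1.25·(LQ²/(gh_f))^4.75 + ν·Q^9.4·(L/(gh_f))^5.2]^0.04
LQ²/(gh_f) = 2.497; L/(gh_f) = 13.76
Term 1 = ε^1.25·(…)^4.75 = 4.40×10^-6; Term 2 = ν·Q^9.4·(…)^5.2 = 3.23×10^-4
D = 0.66·(4.40×10^-6 + 3.23×10^-4)^0.04 = 0.4788 m = 479 mm
Check: V = 2.37 m/s, Re = 9.60×10^5, f = 0.01177, h_f = 15.1 m ≈ 16.0 m ✓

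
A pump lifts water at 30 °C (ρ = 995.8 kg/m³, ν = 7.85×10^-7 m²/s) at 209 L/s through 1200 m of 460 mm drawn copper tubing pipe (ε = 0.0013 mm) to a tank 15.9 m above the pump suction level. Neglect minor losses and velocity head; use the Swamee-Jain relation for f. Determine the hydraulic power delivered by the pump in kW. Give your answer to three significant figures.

P_hyd ≈ 37.7 kW

V = 4Q/(πD²) = 1.258 m/s; Re = 7.37×10^5; ε/D = 2.83×10^-6; f = 0.01229
h_f = f(L/D)V²/2g = 2.584 m
Total head H = z + h_f = 15.9 + 2.584 = 18.48 m
P_hyd = ρgQH = 995.8·9.81·0.209·18.48 = 37.74 kW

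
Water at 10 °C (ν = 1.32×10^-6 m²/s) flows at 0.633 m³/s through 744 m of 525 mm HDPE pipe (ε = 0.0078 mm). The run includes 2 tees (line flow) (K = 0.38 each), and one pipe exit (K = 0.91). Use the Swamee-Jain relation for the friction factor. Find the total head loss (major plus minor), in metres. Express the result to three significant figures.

V = 4Q/(πD²) = 2.924 m/s; V²/2g = 0.4358 m
Re = 1.16×10^6, ε/D = 1.49×10^-5 → f = 0.01171 (Swamee-Jain)
Major: h_f = f(L/D)·V²/2g = 0.01171·1417·0.4358 = 7.232 m
Minor: ΣK = 1.67; h_m = ΣK·V²/2g = 0.7278 m
Total H_L = 7.232 + 0.7278 = 7.960 m

H_L ≈ 7.96 m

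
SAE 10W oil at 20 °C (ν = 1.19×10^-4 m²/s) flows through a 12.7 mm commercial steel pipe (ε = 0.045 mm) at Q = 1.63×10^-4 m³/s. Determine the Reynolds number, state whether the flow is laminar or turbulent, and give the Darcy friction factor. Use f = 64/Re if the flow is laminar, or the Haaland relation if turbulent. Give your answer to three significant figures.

V = 4Q/(πD²) = 1.287 m/s
Re = VD/ν = 1.287·0.0127/1.19×10^-4 = 137
Re < 2300 → laminar → f = 64/Re = 0.4661

Re ≈ 137; laminar; f = 64/Re ≈ 0.466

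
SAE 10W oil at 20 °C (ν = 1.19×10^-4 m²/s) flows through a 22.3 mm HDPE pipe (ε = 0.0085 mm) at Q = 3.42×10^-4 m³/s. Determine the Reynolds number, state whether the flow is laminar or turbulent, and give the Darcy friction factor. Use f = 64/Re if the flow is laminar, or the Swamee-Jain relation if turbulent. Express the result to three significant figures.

Re ≈ 164; laminar; f = 64/Re ≈ 0.390

V = 4Q/(πD²) = 0.8756 m/s
Re = VD/ν = 0.8756·0.0223/1.19×10^-4 = 164
Re < 2300 → laminar → f = 64/Re = 0.3900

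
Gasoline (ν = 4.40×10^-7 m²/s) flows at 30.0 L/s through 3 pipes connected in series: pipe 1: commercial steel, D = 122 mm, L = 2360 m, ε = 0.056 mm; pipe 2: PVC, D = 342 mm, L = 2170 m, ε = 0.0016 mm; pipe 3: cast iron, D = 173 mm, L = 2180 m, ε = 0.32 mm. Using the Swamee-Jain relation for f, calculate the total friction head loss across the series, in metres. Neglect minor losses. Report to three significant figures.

H ≈ 137 m

Pipe 1: V = 2.566 m/s, Re = 7.12×10^5, ε/D = 4.59×10^-4, f = 0.01723, h_1 = f(L/D)V²/2g = 111.9 m
Pipe 2: V = 0.3266 m/s, Re = 2.54×10^5, ε/D = 4.68×10^-6, f = 0.01488, h_2 = f(L/D)V²/2g = 0.5134 m
Pipe 3: V = 1.276 m/s, Re = 5.02×10^5, ε/D = 0.00185, f = 0.02344, h_3 = f(L/D)V²/2g = 24.52 m
Series → Q common, losses add: H = Σh = 136.9 m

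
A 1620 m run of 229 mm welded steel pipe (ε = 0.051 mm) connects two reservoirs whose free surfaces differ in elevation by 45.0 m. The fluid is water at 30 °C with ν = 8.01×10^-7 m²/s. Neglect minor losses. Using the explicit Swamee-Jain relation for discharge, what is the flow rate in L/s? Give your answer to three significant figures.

Swamee-Jain (Type II): Q = -0.965·√(gD⁵h_f/L)·ln[ε/(3.7D) + √(3.17ν²L/(gD³h_f))]
√(gD⁵h_f/L) = √(9.81·0.229⁵·45.0/1620) = 0.01310
ε/(3.7D) = 6.02×10^-5; √(3.17ν²L/(gD³h_f)) = 2.49×10^-5
Q = -0.965·0.01310·ln(8.512×10^-5) = 0.1185 m³/s
Check: V = 2.88 m/s, Re = 8.22×10^5, f = 0.01518, h_f = 45.3 m ≈ 45.0 m ✓

Q ≈ 118 L/s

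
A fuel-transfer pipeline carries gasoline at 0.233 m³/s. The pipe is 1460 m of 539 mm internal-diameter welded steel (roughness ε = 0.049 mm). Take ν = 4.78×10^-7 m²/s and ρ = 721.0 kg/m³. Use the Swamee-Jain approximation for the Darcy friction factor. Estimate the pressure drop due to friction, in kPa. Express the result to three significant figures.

Δp ≈ 13.5 kPa

V = 4Q/(πD²) = 4·0.233/(π·0.539²) = 1.021 m/s
Re = VD/ν = 1.021·0.539/4.78×10^-7 = 1.15×10^6 → turbulent
ε/D = 0.049/539 = 9.09×10^-5
Swamee-Jain: f = 0.01321
h_f = f(L/D)V²/(2g) = 0.01321·(1460/0.539)·1.021²/(2·9.81) = 1.902 m
Δp = ρg·h_f = 721.0·9.81·1.902 = 13.45 kPa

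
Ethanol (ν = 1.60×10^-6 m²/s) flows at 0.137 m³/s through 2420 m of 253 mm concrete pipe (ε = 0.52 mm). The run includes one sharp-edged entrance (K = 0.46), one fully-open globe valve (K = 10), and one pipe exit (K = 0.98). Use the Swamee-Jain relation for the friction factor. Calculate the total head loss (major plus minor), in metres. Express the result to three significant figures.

V = 4Q/(πD²) = 2.725 m/s; V²/2g = 0.3785 m
Re = 4.31×10^5, ε/D = 0.00206 → f = 0.02413 (Swamee-Jain)
Major: h_f = f(L/D)·V²/2g = 0.02413·9565·0.3785 = 87.36 m
Minor: ΣK = 11.4; h_m = ΣK·V²/2g = 4.330 m
Total H_L = 87.36 + 4.330 = 91.69 m

H_L ≈ 91.7 m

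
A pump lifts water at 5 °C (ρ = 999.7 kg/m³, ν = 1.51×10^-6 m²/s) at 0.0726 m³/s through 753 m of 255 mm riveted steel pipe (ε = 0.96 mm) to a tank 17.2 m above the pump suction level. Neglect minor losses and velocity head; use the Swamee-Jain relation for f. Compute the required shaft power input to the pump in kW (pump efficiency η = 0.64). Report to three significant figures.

V = 4Q/(πD²) = 1.422 m/s; Re = 2.40×10^5; ε/D = 0.00376; f = 0.02856
h_f = f(L/D)V²/2g = 8.687 m
Total head H = z + h_f = 17.2 + 8.687 = 25.89 m
P_hyd = ρgQH = 999.7·9.81·0.0726·25.89 = 18.43 kW
P_shaft = P_hyd/η = 18.43/0.64 = 28.80 kW

P_shaft ≈ 28.8 kW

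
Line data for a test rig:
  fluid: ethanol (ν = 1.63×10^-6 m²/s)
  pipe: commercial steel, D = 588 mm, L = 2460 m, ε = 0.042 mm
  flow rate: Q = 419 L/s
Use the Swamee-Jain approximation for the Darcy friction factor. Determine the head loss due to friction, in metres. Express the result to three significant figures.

h_f ≈ 7.07 m

V = 4Q/(πD²) = 4·0.419/(π·0.588²) = 1.543 m/s
Re = VD/ν = 1.543·0.588/1.63×10^-6 = 5.57×10^5 → turbulent
ε/D = 0.042/588 = 7.14×10^-5
Swamee-Jain: f = 0.01393
h_f = f(L/D)V²/(2g) = 0.01393·(2460/0.588)·1.543²/(2·9.81) = 7.072 m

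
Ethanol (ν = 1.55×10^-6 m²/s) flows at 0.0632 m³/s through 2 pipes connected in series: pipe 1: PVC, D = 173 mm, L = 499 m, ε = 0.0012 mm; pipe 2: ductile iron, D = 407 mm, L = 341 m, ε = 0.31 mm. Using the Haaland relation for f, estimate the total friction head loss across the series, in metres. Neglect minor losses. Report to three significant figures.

Pipe 1: V = 2.689 m/s, Re = 3.00×10^5, ε/D = 6.94×10^-6, f = 0.01440, h_1 = f(L/D)V²/2g = 15.30 m
Pipe 2: V = 0.4858 m/s, Re = 1.28×10^5, ε/D = 7.62×10^-4, f = 0.02061, h_2 = f(L/D)V²/2g = 0.2077 m
Series → Q common, losses add: H = Σh = 15.51 m

H ≈ 15.5 m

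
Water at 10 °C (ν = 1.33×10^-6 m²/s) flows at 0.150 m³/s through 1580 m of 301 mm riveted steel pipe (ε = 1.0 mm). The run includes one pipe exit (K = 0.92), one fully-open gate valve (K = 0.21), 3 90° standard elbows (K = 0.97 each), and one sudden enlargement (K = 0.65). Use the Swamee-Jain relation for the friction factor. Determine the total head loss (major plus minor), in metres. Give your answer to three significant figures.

V = 4Q/(πD²) = 2.108 m/s; V²/2g = 0.2265 m
Re = 4.77×10^5, ε/D = 0.00332 → f = 0.02731 (Swamee-Jain)
Major: h_f = f(L/D)·V²/2g = 0.02731·5249·0.2265 = 32.46 m
Minor: ΣK = 4.69; h_m = ΣK·V²/2g = 1.062 m
Total H_L = 32.46 + 1.062 = 33.53 m

H_L ≈ 33.5 m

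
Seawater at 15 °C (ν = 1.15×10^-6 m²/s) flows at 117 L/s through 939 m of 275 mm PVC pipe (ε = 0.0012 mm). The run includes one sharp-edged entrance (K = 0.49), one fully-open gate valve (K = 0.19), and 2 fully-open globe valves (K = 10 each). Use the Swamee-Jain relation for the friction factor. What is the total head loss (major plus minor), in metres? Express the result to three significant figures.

V = 4Q/(πD²) = 1.970 m/s; V²/2g = 0.1978 m
Re = 4.71×10^5, ε/D = 4.36×10^-6 → f = 0.01330 (Swamee-Jain)
Major: h_f = f(L/D)·V²/2g = 0.01330·3415·0.1978 = 8.981 m
Minor: ΣK = 20.7; h_m = ΣK·V²/2g = 4.090 m
Total H_L = 8.981 + 4.090 = 13.07 m

H_L ≈ 13.1 m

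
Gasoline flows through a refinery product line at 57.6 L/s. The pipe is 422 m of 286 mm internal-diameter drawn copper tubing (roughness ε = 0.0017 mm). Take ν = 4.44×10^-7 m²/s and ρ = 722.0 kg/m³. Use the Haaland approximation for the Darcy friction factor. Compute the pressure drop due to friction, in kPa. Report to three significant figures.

V = 4Q/(πD²) = 4·0.0576/(π·0.286²) = 0.8966 m/s
Re = VD/ν = 0.8966·0.286/4.44×10^-7 = 5.78×10^5 → turbulent
ε/D = 0.0017/286 = 5.94×10^-6
Haaland: f = 0.01281
h_f = f(L/D)V²/(2g) = 0.01281·(422/0.286)·0.8966²/(2·9.81) = 0.7742 m
Δp = ρg·h_f = 722.0·9.81·0.7742 = 5.483 kPa

Δp ≈ 5.48 kPa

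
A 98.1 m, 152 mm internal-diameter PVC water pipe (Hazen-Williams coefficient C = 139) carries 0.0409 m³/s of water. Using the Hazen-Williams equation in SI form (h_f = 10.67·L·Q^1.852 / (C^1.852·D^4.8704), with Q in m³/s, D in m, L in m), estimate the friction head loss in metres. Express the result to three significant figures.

h_f = 10.67·98.1·0.0409^1.852 / (139^1.852·0.152^4.8704) = 2.915 m

h_f ≈ 2.91 m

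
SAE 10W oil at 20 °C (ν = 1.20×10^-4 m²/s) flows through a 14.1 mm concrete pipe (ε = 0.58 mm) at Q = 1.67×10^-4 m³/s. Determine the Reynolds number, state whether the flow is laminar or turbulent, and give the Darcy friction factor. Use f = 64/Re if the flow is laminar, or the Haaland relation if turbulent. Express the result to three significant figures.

V = 4Q/(πD²) = 1.070 m/s
Re = VD/ν = 1.070·0.0141/1.20×10^-4 = 126
Re < 2300 → laminar → f = 64/Re = 0.5093

Re ≈ 126; laminar; f = 64/Re ≈ 0.509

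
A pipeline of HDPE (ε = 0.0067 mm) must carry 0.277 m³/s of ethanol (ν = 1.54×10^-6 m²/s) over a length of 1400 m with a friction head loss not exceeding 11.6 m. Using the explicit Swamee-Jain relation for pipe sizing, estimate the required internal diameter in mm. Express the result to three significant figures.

Swamee-Jain (Type III): D = 0.66·[ε^1.25·(LQ²/(gh_f))^4.75 + ν·Q^9.4·(L/(gh_f))^5.2]^0.04
LQ²/(gh_f) = 0.9440; L/(gh_f) = 12.30
Term 1 = ε^1.25·(…)^4.75 = 2.59×10^-7; Term 2 = ν·Q^9.4·(…)^5.2 = 4.12×10^-6
D = 0.66·(2.59×10^-7 + 4.12×10^-6)^0.04 = 0.4029 m = 403 mm
Check: V = 2.17 m/s, Re = 5.68×10^5, f = 0.01308, h_f = 10.9 m ≈ 11.6 m ✓

D ≈ 403 mm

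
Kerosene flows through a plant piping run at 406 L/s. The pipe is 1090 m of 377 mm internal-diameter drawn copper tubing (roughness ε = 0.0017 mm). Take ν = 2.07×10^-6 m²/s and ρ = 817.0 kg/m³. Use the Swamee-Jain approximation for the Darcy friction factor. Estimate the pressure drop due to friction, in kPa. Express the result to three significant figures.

Δp ≈ 196 kPa

V = 4Q/(πD²) = 4·0.406/(π·0.377²) = 3.637 m/s
Re = VD/ν = 3.637·0.377/2.07×10^-6 = 6.62×10^5 → turbulent
ε/D = 0.0017/377 = 4.51×10^-6
Swamee-Jain: f = 0.01254
h_f = f(L/D)V²/(2g) = 0.01254·(1090/0.377)·3.637²/(2·9.81) = 24.45 m
Δp = ρg·h_f = 817.0·9.81·24.45 = 196.0 kPa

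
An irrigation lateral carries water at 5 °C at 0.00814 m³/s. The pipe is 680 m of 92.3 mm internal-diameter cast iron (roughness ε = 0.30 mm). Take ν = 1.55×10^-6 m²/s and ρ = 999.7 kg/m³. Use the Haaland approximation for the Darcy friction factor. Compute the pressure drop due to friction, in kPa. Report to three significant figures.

Δp ≈ 154 kPa

V = 4Q/(πD²) = 4·0.00814/(π·0.0923²) = 1.217 m/s
Re = VD/ν = 1.217·0.0923/1.55×10^-6 = 7.24×10^4 → turbulent
ε/D = 0.30/92.3 = 0.00325
Haaland: f = 0.02833
h_f = f(L/D)V²/(2g) = 0.02833·(680/0.0923)·1.217²/(2·9.81) = 15.74 m
Δp = ρg·h_f = 999.7·9.81·15.74 = 154.4 kPa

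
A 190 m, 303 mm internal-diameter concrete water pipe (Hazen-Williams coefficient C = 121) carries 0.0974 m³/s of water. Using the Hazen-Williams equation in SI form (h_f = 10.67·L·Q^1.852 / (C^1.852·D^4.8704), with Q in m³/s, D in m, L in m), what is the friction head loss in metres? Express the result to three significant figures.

h_f ≈ 1.26 m

h_f = 10.67·190·0.0974^1.852 / (121^1.852·0.303^4.8704) = 1.265 m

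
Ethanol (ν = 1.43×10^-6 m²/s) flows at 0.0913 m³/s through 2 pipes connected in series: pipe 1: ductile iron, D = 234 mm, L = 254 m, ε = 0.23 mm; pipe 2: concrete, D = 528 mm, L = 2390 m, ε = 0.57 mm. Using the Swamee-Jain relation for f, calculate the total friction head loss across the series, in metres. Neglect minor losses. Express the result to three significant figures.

H ≈ 6.00 m

Pipe 1: V = 2.123 m/s, Re = 3.47×10^5, ε/D = 9.83×10^-4, f = 0.02054, h_1 = f(L/D)V²/2g = 5.123 m
Pipe 2: V = 0.4170 m/s, Re = 1.54×10^5, ε/D = 0.00108, f = 0.02186, h_2 = f(L/D)V²/2g = 0.8767 m
Series → Q common, losses add: H = Σh = 6.000 m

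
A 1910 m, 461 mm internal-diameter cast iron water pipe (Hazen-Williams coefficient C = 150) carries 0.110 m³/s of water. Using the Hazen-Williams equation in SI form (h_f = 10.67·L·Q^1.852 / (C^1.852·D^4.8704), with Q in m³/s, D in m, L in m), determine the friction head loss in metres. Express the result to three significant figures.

h_f = 10.67·1910·0.110^1.852 / (150^1.852·0.461^4.8704) = 1.386 m

h_f ≈ 1.39 m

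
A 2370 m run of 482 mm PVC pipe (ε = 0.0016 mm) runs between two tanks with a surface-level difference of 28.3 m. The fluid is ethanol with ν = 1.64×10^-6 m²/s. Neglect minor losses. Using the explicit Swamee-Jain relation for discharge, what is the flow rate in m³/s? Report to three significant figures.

Q ≈ 0.562 m³/s

Swamee-Jain (Type II): Q = -0.965·√(gD⁵h_f/L)·ln[ε/(3.7D) + √(3.17ν²L/(gD³h_f))]
√(gD⁵h_f/L) = √(9.81·0.482⁵·28.3/2370) = 0.05520
ε/(3.7D) = 8.97×10^-7; √(3.17ν²L/(gD³h_f)) = 2.55×10^-5
Q = -0.965·0.05520·ln(2.639×10^-5) = 0.5616 m³/s
Check: V = 3.08 m/s, Re = 9.05×10^5, f = 0.01188, h_f = 28.2 m ≈ 28.3 m ✓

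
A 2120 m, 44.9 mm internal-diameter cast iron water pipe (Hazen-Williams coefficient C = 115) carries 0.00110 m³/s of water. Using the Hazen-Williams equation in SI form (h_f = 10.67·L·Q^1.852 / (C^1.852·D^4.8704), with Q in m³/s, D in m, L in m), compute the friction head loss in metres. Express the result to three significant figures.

h_f = 10.67·2120·0.00110^1.852 / (115^1.852·0.0449^4.8704) = 41.96 m

h_f ≈ 42.0 m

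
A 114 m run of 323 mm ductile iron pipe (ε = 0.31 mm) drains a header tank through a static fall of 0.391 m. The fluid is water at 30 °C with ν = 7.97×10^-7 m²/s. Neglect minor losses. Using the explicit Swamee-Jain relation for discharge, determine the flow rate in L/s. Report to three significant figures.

Swamee-Jain (Type II): Q = -0.965·√(gD⁵h_f/L)·ln[ε/(3.7D) + √(3.17ν²L/(gD³h_f))]
√(gD⁵h_f/L) = √(9.81·0.323⁵·0.391/114) = 0.01088
ε/(3.7D) = 2.59×10^-4; √(3.17ν²L/(gD³h_f)) = 4.21×10^-5
Q = -0.965·0.01088·ln(3.015×10^-4) = 0.08508 m³/s
Check: V = 1.04 m/s, Re = 4.21×10^5, f = 0.02029, h_f = 0.394 m ≈ 0.391 m ✓

Q ≈ 85.1 L/s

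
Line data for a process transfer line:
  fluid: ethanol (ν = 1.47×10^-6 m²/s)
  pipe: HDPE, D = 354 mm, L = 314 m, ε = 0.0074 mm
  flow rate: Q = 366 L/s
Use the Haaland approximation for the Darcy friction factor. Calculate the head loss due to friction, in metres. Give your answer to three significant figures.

V = 4Q/(πD²) = 4·0.366/(π·0.354²) = 3.719 m/s
Re = VD/ν = 3.719·0.354/1.47×10^-6 = 8.96×10^5 → turbulent
ε/D = 0.0074/354 = 2.09×10^-5
Haaland: f = 0.01217
h_f = f(L/D)V²/(2g) = 0.01217·(314/0.354)·3.719²/(2·9.81) = 7.608 m

h_f ≈ 7.61 m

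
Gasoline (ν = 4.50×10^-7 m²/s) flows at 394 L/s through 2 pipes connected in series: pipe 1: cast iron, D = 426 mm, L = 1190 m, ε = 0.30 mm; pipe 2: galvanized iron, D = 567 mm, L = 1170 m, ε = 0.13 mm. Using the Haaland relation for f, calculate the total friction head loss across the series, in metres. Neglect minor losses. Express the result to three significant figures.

H ≈ 23.6 m

Pipe 1: V = 2.764 m/s, Re = 2.62×10^6, ε/D = 7.04×10^-4, f = 0.01823, h_1 = f(L/D)V²/2g = 19.83 m
Pipe 2: V = 1.560 m/s, Re = 1.97×10^6, ε/D = 2.29×10^-4, f = 0.01456, h_2 = f(L/D)V²/2g = 3.728 m
Series → Q common, losses add: H = Σh = 23.56 m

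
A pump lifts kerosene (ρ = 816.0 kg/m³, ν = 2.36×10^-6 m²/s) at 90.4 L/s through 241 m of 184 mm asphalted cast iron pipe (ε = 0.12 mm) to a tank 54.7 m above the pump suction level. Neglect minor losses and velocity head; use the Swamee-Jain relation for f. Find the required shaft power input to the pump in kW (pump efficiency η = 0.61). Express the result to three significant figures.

V = 4Q/(πD²) = 3.400 m/s; Re = 2.65×10^5; ε/D = 6.52×10^-4; f = 0.01930
h_f = f(L/D)V²/2g = 14.89 m
Total head H = z + h_f = 54.7 + 14.89 = 69.59 m
P_hyd = ρgQH = 816.0·9.81·0.0904·69.59 = 50.36 kW
P_shaft = P_hyd/η = 50.36/0.61 = 82.56 kW

P_shaft ≈ 82.6 kW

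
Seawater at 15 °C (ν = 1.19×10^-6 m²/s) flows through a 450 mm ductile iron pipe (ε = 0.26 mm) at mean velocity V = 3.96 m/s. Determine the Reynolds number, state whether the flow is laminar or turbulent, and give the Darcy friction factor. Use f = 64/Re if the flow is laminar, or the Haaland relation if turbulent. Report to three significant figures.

Re = VD/ν = 3.960·0.450/1.19×10^-6 = 1.50×10^6
Re > 4000 → turbulent; ε/D = 5.78×10^-4
Haaland: f = 0.01756

Re ≈ 1.50×10^6; turbulent; f ≈ 0.0176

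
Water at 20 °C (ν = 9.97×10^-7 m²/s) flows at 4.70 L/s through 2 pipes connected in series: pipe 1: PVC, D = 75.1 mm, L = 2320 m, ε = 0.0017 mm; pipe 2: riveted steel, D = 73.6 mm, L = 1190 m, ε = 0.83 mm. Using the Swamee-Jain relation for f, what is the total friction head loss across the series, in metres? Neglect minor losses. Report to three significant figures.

Pipe 1: V = 1.061 m/s, Re = 7.99×10^4, ε/D = 2.26×10^-5, f = 0.01885, h_1 = f(L/D)V²/2g = 33.41 m
Pipe 2: V = 1.105 m/s, Re = 8.16×10^4, ε/D = 0.0113, f = 0.04045, h_2 = f(L/D)V²/2g = 40.68 m
Series → Q common, losses add: H = Σh = 74.10 m

H ≈ 74.1 m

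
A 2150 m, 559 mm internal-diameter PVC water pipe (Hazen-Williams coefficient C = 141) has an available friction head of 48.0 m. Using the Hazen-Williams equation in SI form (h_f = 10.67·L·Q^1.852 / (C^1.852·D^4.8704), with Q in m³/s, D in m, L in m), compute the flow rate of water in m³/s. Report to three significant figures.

Rearranging: Q = [h_f·C^1.852·D^4.8704 / (10.67·L)]^(1/1.852)
Q = [48.0·141^1.852·0.559^4.8704 / (10.67·2150)]^0.540 = 1.092 m³/s

Q ≈ 1.09 m³/s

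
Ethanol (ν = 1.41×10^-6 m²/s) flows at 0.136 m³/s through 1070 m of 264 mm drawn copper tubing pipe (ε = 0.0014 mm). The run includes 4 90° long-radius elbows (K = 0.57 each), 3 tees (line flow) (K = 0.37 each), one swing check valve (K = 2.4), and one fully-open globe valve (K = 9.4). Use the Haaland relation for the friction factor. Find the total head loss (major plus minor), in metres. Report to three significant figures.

H_L ≈ 21.7 m

V = 4Q/(πD²) = 2.485 m/s; V²/2g = 0.3146 m
Re = 4.65×10^5, ε/D = 5.30×10^-6 → f = 0.01329 (Haaland)
Major: h_f = f(L/D)·V²/2g = 0.01329·4053·0.3146 = 16.95 m
Minor: ΣK = 15.2; h_m = ΣK·V²/2g = 4.779 m
Total H_L = 16.95 + 4.779 = 21.72 m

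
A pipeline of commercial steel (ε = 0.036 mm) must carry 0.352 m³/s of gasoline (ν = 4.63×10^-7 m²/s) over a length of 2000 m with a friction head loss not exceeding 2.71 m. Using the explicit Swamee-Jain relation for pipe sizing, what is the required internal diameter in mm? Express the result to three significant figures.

Swamee-Jain (Type III): D = 0.66·[ε^1.25·(LQ²/(gh_f))^4.75 + ν·Q^9.4·(L/(gh_f))^5.2]^0.04
LQ²/(gh_f) = 9.321; L/(gh_f) = 75.23
Term 1 = ε^1.25·(…)^4.75 = 0.112; Term 2 = ν·Q^9.4·(…)^5.2 = 0.145
D = 0.66·(0.112 + 0.145)^0.04 = 0.6251 m = 625 mm
Check: V = 1.15 m/s, Re = 1.55×10^6, f = 0.01230, h_f = 2.64 m ≈ 2.71 m ✓

D ≈ 625 mm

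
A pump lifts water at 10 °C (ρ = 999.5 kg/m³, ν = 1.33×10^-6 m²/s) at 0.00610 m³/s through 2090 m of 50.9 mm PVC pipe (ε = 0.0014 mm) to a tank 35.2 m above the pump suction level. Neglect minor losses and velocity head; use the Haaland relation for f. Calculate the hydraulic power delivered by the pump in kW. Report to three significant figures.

V = 4Q/(πD²) = 2.998 m/s; Re = 1.15×10^5; ε/D = 2.75×10^-5; f = 0.01744
h_f = f(L/D)V²/2g = 328.1 m
Total head H = z + h_f = 35.2 + 328.1 = 363.3 m
P_hyd = ρgQH = 999.5·9.81·0.00610·363.3 = 21.73 kW

P_hyd ≈ 21.7 kW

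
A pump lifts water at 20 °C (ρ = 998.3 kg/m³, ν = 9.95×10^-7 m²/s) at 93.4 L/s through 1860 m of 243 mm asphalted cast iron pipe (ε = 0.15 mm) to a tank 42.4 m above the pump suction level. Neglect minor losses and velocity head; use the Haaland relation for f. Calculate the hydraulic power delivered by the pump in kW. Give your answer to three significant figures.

V = 4Q/(πD²) = 2.014 m/s; Re = 4.92×10^5; ε/D = 6.17×10^-4; f = 0.01830
h_f = f(L/D)V²/2g = 28.95 m
Total head H = z + h_f = 42.4 + 28.95 = 71.35 m
P_hyd = ρgQH = 998.3·9.81·0.0934·71.35 = 65.26 kW

P_hyd ≈ 65.3 kW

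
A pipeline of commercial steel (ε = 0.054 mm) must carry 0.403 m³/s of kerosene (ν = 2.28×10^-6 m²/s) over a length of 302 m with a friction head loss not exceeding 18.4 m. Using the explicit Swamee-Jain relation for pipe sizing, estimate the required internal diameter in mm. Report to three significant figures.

Swamee-Jain (Type III): D = 0.66·[ε^1.25·(LQ²/(gh_f))^4.75 + ν·Q^9.4·(L/(gh_f))^5.2]^0.04
LQ²/(gh_f) = 0.2717; L/(gh_f) = 1.673
Term 1 = ε^1.25·(…)^4.75 = 9.50×10^-9; Term 2 = ν·Q^9.4·(…)^5.2 = 6.46×10^-9
D = 0.66·(9.50×10^-9 + 6.46×10^-9)^0.04 = 0.3219 m = 322 mm
Check: V = 4.95 m/s, Re = 6.99×10^5, f = 0.01477, h_f = 17.3 m ≈ 18.4 m ✓

D ≈ 322 mm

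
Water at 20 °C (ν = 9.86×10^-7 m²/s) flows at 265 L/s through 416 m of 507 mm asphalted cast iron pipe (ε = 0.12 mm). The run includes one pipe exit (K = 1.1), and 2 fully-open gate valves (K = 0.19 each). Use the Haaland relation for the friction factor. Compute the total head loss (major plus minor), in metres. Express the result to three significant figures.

H_L ≈ 1.23 m

V = 4Q/(πD²) = 1.313 m/s; V²/2g = 0.08782 m
Re = 6.75×10^5, ε/D = 2.37×10^-4 → f = 0.01531 (Haaland)
Major: h_f = f(L/D)·V²/2g = 0.01531·820.5·0.08782 = 1.103 m
Minor: ΣK = 1.48; h_m = ΣK·V²/2g = 0.1300 m
Total H_L = 1.103 + 0.1300 = 1.233 m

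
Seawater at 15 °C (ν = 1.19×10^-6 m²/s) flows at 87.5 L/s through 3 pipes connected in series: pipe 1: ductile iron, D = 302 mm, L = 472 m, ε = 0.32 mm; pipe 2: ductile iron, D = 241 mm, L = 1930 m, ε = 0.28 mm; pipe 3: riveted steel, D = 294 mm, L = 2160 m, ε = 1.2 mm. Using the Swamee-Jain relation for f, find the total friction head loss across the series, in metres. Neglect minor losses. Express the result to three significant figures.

Pipe 1: V = 1.222 m/s, Re = 3.10×10^5, ε/D = 0.00106, f = 0.02096, h_1 = f(L/D)V²/2g = 2.491 m
Pipe 2: V = 1.918 m/s, Re = 3.88×10^5, ε/D = 0.00116, f = 0.02119, h_2 = f(L/D)V²/2g = 31.82 m
Pipe 3: V = 1.289 m/s, Re = 3.18×10^5, ε/D = 0.00408, f = 0.02906, h_3 = f(L/D)V²/2g = 18.08 m
Series → Q common, losses add: H = Σh = 52.40 m

H ≈ 52.4 m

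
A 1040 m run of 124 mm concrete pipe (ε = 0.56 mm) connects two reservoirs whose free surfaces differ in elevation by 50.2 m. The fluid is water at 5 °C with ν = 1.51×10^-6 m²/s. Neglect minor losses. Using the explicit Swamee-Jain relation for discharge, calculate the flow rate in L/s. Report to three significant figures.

Q ≈ 23.9 L/s

Swamee-Jain (Type II): Q = -0.965·√(gD⁵h_f/L)·ln[ε/(3.7D) + √(3.17ν²L/(gD³h_f))]
√(gD⁵h_f/L) = √(9.81·0.124⁵·50.2/1040) = 0.003726
ε/(3.7D) = 0.00122; √(3.17ν²L/(gD³h_f)) = 8.95×10^-5
Q = -0.965·0.003726·ln(0.001310) = 0.02387 m³/s
Check: V = 1.98 m/s, Re = 1.62×10^5, f = 0.03028, h_f = 50.5 m ≈ 50.2 m ✓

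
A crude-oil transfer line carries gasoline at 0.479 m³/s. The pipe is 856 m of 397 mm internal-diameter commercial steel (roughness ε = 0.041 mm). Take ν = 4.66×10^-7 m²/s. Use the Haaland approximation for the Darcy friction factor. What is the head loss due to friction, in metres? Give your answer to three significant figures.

V = 4Q/(πD²) = 4·0.479/(π·0.397²) = 3.870 m/s
Re = VD/ν = 3.870·0.397/4.66×10^-7 = 3.30×10^6 → turbulent
ε/D = 0.041/397 = 1.03×10^-4
Haaland: f = 0.01253
h_f = f(L/D)V²/(2g) = 0.01253·(856/0.397)·3.870²/(2·9.81) = 20.62 m

h_f ≈ 20.6 m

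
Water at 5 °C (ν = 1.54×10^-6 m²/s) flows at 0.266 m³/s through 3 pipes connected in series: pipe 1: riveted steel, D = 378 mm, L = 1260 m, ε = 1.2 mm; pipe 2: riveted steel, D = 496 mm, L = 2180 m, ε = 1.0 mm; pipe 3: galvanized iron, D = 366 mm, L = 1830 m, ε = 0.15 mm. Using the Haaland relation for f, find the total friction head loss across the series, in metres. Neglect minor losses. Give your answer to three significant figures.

H ≈ 63.2 m

Pipe 1: V = 2.370 m/s, Re = 5.82×10^5, ε/D = 0.00317, f = 0.02684, h_1 = f(L/D)V²/2g = 25.62 m
Pipe 2: V = 1.377 m/s, Re = 4.43×10^5, ε/D = 0.00202, f = 0.02388, h_2 = f(L/D)V²/2g = 10.14 m
Pipe 3: V = 2.528 m/s, Re = 6.01×10^5, ε/D = 4.10×10^-4, f = 0.01683, h_3 = f(L/D)V²/2g = 27.41 m
Series → Q common, losses add: H = Σh = 63.17 m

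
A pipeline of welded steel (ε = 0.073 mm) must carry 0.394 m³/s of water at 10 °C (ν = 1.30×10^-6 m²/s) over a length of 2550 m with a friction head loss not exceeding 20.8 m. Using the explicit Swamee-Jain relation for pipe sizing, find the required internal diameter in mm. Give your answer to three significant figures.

D ≈ 474 mm

Swamee-Jain (Type III): D = 0.66·[ε^1.25·(LQ²/(gh_f))^4.75 + ν·Q^9.4·(L/(gh_f))^5.2]^0.04
LQ²/(gh_f) = 1.940; L/(gh_f) = 12.50
Term 1 = ε^1.25·(…)^4.75 = 1.57×10^-4; Term 2 = ν·Q^9.4·(…)^5.2 = 1.04×10^-4
D = 0.66·(1.57×10^-4 + 1.04×10^-4)^0.04 = 0.4744 m = 474 mm
Check: V = 2.23 m/s, Re = 8.13×10^5, f = 0.01444, h_f = 19.7 m ≈ 20.8 m ✓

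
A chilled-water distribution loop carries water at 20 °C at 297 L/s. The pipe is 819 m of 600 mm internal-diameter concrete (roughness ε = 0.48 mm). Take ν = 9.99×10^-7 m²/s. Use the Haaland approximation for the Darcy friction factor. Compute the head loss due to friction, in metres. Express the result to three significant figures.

h_f ≈ 1.47 m

V = 4Q/(πD²) = 4·0.297/(π·0.600²) = 1.050 m/s
Re = VD/ν = 1.050·0.600/9.99×10^-7 = 6.31×10^5 → turbulent
ε/D = 0.48/600 = 8.00×10^-4
Haaland: f = 0.01914
h_f = f(L/D)V²/(2g) = 0.01914·(819/0.600)·1.050²/(2·9.81) = 1.469 m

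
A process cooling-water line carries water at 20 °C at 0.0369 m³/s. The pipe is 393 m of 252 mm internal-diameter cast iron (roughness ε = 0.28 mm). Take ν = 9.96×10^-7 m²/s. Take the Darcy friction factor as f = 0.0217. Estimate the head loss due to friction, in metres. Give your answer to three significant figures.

V = 4Q/(πD²) = 4·0.0369/(π·0.252²) = 0.7398 m/s
h_f = f(L/D)V²/(2g) = 0.02170·(393/0.252)·0.7398²/(2·9.81) = 0.9441 m

h_f ≈ 0.944 m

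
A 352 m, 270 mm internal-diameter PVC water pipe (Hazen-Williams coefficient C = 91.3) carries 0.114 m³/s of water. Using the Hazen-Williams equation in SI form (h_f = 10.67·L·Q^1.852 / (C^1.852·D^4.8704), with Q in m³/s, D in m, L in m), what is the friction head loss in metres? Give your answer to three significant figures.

h_f = 10.67·352·0.114^1.852 / (91.3^1.852·0.270^4.8704) = 9.264 m

h_f ≈ 9.26 m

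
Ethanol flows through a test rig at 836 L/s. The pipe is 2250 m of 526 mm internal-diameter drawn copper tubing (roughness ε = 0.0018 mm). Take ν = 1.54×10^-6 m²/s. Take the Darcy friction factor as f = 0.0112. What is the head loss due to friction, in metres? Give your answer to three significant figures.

h_f ≈ 36.1 m

V = 4Q/(πD²) = 4·0.836/(π·0.526²) = 3.847 m/s
h_f = f(L/D)V²/(2g) = 0.01120·(2250/0.526)·3.847²/(2·9.81) = 36.14 m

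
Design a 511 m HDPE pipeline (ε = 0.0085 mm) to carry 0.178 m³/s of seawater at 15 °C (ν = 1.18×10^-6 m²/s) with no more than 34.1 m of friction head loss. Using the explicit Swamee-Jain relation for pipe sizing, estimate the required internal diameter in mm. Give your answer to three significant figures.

D ≈ 220 mm

Swamee-Jain (Type III): D = 0.66·[ε^1.25·(LQ²/(gh_f))^4.75 + ν·Q^9.4·(L/(gh_f))^5.2]^0.04
LQ²/(gh_f) = 0.04840; L/(gh_f) = 1.528
Term 1 = ε^1.25·(…)^4.75 = 2.60×10^-13; Term 2 = ν·Q^9.4·(…)^5.2 = 9.61×10^-13
D = 0.66·(2.60×10^-13 + 9.61×10^-13)^0.04 = 0.2203 m = 220 mm
Check: V = 4.67 m/s, Re = 8.72×10^5, f = 0.01268, h_f = 32.7 m ≈ 34.1 m ✓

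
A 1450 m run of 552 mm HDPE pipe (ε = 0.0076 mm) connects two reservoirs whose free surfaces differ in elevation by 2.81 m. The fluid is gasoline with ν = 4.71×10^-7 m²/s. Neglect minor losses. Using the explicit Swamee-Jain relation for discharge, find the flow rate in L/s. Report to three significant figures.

Q ≈ 328 L/s

Swamee-Jain (Type II): Q = -0.965·√(gD⁵h_f/L)·ln[ε/(3.7D) + √(3.17ν²L/(gD³h_f))]
√(gD⁵h_f/L) = √(9.81·0.552⁵·2.81/1450) = 0.03121
ε/(3.7D) = 3.72×10^-6; √(3.17ν²L/(gD³h_f)) = 1.48×10^-5
Q = -0.965·0.03121·ln(1.855×10^-5) = 0.3282 m³/s
Check: V = 1.37 m/s, Re = 1.61×10^6, f = 0.01118, h_f = 2.81 m ≈ 2.81 m ✓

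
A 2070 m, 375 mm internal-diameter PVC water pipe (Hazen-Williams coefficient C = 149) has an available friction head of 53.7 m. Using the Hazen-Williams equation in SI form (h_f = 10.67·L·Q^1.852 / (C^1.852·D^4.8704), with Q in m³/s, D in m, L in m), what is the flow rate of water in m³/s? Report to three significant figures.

Rearranging: Q = [h_f·C^1.852·D^4.8704 / (10.67·L)]^(1/1.852)
Q = [53.7·149^1.852·0.375^4.8704 / (10.67·2070)]^0.540 = 0.4380 m³/s

Q ≈ 0.438 m³/s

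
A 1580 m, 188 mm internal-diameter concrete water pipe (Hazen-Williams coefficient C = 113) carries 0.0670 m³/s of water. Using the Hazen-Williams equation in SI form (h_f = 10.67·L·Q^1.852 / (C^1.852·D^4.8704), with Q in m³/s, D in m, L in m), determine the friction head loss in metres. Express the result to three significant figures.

h_f = 10.67·1580·0.0670^1.852 / (113^1.852·0.188^4.8704) = 61.03 m

h_f ≈ 61.0 m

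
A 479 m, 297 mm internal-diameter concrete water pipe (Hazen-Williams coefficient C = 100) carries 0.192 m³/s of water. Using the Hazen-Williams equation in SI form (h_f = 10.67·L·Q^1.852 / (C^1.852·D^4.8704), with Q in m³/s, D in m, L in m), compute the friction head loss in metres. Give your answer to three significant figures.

h_f = 10.67·479·0.192^1.852 / (100^1.852·0.297^4.8704) = 17.58 m

h_f ≈ 17.6 m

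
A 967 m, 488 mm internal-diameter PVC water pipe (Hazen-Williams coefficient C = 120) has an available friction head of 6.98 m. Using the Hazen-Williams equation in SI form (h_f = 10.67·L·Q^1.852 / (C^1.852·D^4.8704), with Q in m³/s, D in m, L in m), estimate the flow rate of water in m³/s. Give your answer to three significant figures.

Rearranging: Q = [h_f·C^1.852·D^4.8704 / (10.67·L)]^(1/1.852)
Q = [6.98·120^1.852·0.488^4.8704 / (10.67·967)]^0.540 = 0.3534 m³/s

Q ≈ 0.353 m³/s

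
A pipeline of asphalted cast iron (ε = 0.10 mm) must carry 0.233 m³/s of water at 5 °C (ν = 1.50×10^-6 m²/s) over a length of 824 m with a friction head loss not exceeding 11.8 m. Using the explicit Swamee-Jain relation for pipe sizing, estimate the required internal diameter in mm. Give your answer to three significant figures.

Swamee-Jain (Type III): D = 0.66·[ε^1.25·(LQ²/(gh_f))^4.75 + ν·Q^9.4·(L/(gh_f))^5.2]^0.04
LQ²/(gh_f) = 0.3864; L/(gh_f) = 7.118
Term 1 = ε^1.25·(…)^4.75 = 1.09×10^-7; Term 2 = ν·Q^9.4·(…)^5.2 = 4.59×10^-8
D = 0.66·(1.09×10^-7 + 4.59×10^-8)^0.04 = 0.3525 m = 353 mm
Check: V = 2.39 m/s, Re = 5.61×10^5, f = 0.01611, h_f = 10.9 m ≈ 11.8 m ✓

D ≈ 353 mm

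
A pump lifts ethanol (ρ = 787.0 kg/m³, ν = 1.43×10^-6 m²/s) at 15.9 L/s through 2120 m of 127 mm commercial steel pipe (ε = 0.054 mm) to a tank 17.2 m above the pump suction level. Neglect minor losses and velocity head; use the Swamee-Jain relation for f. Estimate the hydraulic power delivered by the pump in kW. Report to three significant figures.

V = 4Q/(πD²) = 1.255 m/s; Re = 1.11×10^5; ε/D = 4.25×10^-4; f = 0.01980
h_f = f(L/D)V²/2g = 26.54 m
Total head H = z + h_f = 17.2 + 26.54 = 43.74 m
P_hyd = ρgQH = 787.0·9.81·0.0159·43.74 = 5.369 kW

P_hyd ≈ 5.37 kW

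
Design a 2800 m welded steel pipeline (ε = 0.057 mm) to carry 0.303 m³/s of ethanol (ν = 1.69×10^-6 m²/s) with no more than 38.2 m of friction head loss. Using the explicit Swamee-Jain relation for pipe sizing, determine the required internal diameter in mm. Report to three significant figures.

D ≈ 387 mm

Swamee-Jain (Type III): D = 0.66·[ε^1.25·(LQ²/(gh_f))^4.75 + ν·Q^9.4·(L/(gh_f))^5.2]^0.04
LQ²/(gh_f) = 0.6860; L/(gh_f) = 7.472
Term 1 = ε^1.25·(…)^4.75 = 8.27×10^-7; Term 2 = ν·Q^9.4·(…)^5.2 = 7.86×10^-7
D = 0.66·(8.27×10^-7 + 7.86×10^-7)^0.04 = 0.3871 m = 387 mm
Check: V = 2.57 m/s, Re = 5.90×10^5, f = 0.01476, h_f = 36.1 m ≈ 38.2 m ✓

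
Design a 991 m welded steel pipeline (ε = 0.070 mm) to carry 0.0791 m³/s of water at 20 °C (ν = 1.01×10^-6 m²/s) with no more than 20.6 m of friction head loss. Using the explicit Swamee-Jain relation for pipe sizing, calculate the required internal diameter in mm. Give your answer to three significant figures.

Swamee-Jain (Type III): D = 0.66·[ε^1.25·(LQ²/(gh_f))^4.75 + ν·Q^9.4·(L/(gh_f))^5.2]^0.04
LQ²/(gh_f) = 0.03068; L/(gh_f) = 4.904
Term 1 = ε^1.25·(…)^4.75 = 4.16×10^-13; Term 2 = ν·Q^9.4·(…)^5.2 = 1.73×10^-13
D = 0.66·(4.16×10^-13 + 1.73×10^-13)^0.04 = 0.2140 m = 214 mm
Check: V = 2.20 m/s, Re = 4.66×10^5, f = 0.01666, h_f = 19.0 m ≈ 20.6 m ✓

D ≈ 214 mm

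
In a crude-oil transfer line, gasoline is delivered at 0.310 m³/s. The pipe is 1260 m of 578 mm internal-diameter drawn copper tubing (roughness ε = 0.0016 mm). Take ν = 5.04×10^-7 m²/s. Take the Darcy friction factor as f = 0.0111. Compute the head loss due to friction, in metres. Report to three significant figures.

V = 4Q/(πD²) = 4·0.310/(π·0.578²) = 1.181 m/s
h_f = f(L/D)V²/(2g) = 0.01110·(1260/0.578)·1.181²/(2·9.81) = 1.721 m

h_f ≈ 1.72 m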